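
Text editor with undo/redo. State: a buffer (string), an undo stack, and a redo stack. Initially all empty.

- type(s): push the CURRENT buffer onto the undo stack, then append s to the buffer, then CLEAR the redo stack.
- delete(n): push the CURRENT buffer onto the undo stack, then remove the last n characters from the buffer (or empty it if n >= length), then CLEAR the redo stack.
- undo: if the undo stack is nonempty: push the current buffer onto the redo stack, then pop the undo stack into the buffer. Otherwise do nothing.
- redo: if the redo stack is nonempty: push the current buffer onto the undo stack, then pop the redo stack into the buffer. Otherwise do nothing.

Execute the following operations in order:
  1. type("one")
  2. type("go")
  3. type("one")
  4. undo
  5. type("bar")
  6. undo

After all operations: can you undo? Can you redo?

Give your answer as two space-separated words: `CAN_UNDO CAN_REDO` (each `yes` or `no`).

Answer: yes yes

Derivation:
After op 1 (type): buf='one' undo_depth=1 redo_depth=0
After op 2 (type): buf='onego' undo_depth=2 redo_depth=0
After op 3 (type): buf='onegoone' undo_depth=3 redo_depth=0
After op 4 (undo): buf='onego' undo_depth=2 redo_depth=1
After op 5 (type): buf='onegobar' undo_depth=3 redo_depth=0
After op 6 (undo): buf='onego' undo_depth=2 redo_depth=1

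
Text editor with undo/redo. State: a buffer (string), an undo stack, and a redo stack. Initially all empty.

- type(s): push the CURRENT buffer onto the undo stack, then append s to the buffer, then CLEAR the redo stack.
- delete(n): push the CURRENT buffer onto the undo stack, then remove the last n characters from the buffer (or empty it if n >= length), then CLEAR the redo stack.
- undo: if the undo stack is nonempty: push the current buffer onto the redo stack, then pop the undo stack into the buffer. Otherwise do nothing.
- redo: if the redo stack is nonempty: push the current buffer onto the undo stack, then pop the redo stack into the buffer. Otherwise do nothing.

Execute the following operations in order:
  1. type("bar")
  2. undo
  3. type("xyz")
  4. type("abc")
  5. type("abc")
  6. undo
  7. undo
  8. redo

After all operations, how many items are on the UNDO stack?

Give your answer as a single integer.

After op 1 (type): buf='bar' undo_depth=1 redo_depth=0
After op 2 (undo): buf='(empty)' undo_depth=0 redo_depth=1
After op 3 (type): buf='xyz' undo_depth=1 redo_depth=0
After op 4 (type): buf='xyzabc' undo_depth=2 redo_depth=0
After op 5 (type): buf='xyzabcabc' undo_depth=3 redo_depth=0
After op 6 (undo): buf='xyzabc' undo_depth=2 redo_depth=1
After op 7 (undo): buf='xyz' undo_depth=1 redo_depth=2
After op 8 (redo): buf='xyzabc' undo_depth=2 redo_depth=1

Answer: 2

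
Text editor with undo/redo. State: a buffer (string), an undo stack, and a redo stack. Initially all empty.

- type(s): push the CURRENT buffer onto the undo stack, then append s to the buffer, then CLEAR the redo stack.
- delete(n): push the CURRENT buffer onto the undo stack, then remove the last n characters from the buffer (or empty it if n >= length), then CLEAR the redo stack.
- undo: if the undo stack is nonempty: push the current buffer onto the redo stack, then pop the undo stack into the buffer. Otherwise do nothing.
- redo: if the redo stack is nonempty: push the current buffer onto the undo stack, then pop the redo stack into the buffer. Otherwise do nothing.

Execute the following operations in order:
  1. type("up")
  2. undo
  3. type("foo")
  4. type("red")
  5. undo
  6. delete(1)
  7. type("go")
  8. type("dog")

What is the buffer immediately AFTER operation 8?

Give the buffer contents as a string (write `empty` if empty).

Answer: fogodog

Derivation:
After op 1 (type): buf='up' undo_depth=1 redo_depth=0
After op 2 (undo): buf='(empty)' undo_depth=0 redo_depth=1
After op 3 (type): buf='foo' undo_depth=1 redo_depth=0
After op 4 (type): buf='foored' undo_depth=2 redo_depth=0
After op 5 (undo): buf='foo' undo_depth=1 redo_depth=1
After op 6 (delete): buf='fo' undo_depth=2 redo_depth=0
After op 7 (type): buf='fogo' undo_depth=3 redo_depth=0
After op 8 (type): buf='fogodog' undo_depth=4 redo_depth=0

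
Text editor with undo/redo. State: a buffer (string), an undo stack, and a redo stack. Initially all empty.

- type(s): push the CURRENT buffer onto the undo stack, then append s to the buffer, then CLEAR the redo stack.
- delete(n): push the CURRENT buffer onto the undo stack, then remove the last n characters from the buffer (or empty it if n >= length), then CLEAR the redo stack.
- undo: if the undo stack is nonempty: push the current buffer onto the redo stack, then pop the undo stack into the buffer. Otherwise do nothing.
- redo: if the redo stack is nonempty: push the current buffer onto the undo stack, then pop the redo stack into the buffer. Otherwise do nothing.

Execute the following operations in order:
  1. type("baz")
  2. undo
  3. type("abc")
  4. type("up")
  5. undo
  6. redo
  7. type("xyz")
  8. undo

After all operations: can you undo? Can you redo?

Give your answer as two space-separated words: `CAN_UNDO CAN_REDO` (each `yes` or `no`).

Answer: yes yes

Derivation:
After op 1 (type): buf='baz' undo_depth=1 redo_depth=0
After op 2 (undo): buf='(empty)' undo_depth=0 redo_depth=1
After op 3 (type): buf='abc' undo_depth=1 redo_depth=0
After op 4 (type): buf='abcup' undo_depth=2 redo_depth=0
After op 5 (undo): buf='abc' undo_depth=1 redo_depth=1
After op 6 (redo): buf='abcup' undo_depth=2 redo_depth=0
After op 7 (type): buf='abcupxyz' undo_depth=3 redo_depth=0
After op 8 (undo): buf='abcup' undo_depth=2 redo_depth=1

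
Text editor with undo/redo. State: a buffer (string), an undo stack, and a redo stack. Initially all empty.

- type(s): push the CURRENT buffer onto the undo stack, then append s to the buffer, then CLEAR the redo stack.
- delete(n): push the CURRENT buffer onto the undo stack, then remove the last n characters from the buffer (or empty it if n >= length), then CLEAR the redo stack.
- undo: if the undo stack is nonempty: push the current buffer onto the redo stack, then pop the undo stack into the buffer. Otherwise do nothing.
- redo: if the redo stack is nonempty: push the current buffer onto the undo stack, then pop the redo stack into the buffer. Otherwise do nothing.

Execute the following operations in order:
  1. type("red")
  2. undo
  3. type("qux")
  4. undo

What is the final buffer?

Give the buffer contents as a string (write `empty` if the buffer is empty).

Answer: empty

Derivation:
After op 1 (type): buf='red' undo_depth=1 redo_depth=0
After op 2 (undo): buf='(empty)' undo_depth=0 redo_depth=1
After op 3 (type): buf='qux' undo_depth=1 redo_depth=0
After op 4 (undo): buf='(empty)' undo_depth=0 redo_depth=1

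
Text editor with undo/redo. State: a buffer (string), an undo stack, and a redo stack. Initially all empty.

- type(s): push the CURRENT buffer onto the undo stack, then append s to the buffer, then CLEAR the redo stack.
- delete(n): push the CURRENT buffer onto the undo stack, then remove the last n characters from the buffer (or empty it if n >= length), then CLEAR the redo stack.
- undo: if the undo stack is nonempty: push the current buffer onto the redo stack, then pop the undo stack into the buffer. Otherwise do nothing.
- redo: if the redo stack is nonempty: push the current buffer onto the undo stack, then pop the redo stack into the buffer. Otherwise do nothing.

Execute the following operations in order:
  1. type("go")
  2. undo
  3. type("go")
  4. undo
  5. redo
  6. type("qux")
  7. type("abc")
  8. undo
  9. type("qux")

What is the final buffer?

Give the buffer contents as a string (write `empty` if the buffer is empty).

Answer: goquxqux

Derivation:
After op 1 (type): buf='go' undo_depth=1 redo_depth=0
After op 2 (undo): buf='(empty)' undo_depth=0 redo_depth=1
After op 3 (type): buf='go' undo_depth=1 redo_depth=0
After op 4 (undo): buf='(empty)' undo_depth=0 redo_depth=1
After op 5 (redo): buf='go' undo_depth=1 redo_depth=0
After op 6 (type): buf='goqux' undo_depth=2 redo_depth=0
After op 7 (type): buf='goquxabc' undo_depth=3 redo_depth=0
After op 8 (undo): buf='goqux' undo_depth=2 redo_depth=1
After op 9 (type): buf='goquxqux' undo_depth=3 redo_depth=0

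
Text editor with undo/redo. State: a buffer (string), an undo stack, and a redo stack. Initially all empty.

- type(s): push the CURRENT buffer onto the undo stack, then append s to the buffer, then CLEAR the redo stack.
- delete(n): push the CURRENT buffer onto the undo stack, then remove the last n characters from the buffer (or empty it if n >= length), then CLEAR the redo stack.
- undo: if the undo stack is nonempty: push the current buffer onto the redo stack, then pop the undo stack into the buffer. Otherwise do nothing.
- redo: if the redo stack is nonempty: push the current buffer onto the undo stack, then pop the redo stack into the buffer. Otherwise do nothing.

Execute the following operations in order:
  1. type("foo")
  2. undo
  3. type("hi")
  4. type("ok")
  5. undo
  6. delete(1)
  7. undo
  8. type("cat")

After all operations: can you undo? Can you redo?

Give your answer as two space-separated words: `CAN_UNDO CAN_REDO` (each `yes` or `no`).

Answer: yes no

Derivation:
After op 1 (type): buf='foo' undo_depth=1 redo_depth=0
After op 2 (undo): buf='(empty)' undo_depth=0 redo_depth=1
After op 3 (type): buf='hi' undo_depth=1 redo_depth=0
After op 4 (type): buf='hiok' undo_depth=2 redo_depth=0
After op 5 (undo): buf='hi' undo_depth=1 redo_depth=1
After op 6 (delete): buf='h' undo_depth=2 redo_depth=0
After op 7 (undo): buf='hi' undo_depth=1 redo_depth=1
After op 8 (type): buf='hicat' undo_depth=2 redo_depth=0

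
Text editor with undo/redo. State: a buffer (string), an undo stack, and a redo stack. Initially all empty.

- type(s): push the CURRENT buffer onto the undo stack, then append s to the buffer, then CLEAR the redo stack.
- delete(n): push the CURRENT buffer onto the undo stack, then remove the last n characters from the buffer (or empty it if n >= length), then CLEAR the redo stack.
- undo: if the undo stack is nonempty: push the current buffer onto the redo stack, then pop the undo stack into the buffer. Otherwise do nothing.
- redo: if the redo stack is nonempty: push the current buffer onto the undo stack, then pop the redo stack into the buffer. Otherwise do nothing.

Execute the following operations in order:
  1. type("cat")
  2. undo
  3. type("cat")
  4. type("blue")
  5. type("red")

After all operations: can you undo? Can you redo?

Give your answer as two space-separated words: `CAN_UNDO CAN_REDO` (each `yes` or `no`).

After op 1 (type): buf='cat' undo_depth=1 redo_depth=0
After op 2 (undo): buf='(empty)' undo_depth=0 redo_depth=1
After op 3 (type): buf='cat' undo_depth=1 redo_depth=0
After op 4 (type): buf='catblue' undo_depth=2 redo_depth=0
After op 5 (type): buf='catbluered' undo_depth=3 redo_depth=0

Answer: yes no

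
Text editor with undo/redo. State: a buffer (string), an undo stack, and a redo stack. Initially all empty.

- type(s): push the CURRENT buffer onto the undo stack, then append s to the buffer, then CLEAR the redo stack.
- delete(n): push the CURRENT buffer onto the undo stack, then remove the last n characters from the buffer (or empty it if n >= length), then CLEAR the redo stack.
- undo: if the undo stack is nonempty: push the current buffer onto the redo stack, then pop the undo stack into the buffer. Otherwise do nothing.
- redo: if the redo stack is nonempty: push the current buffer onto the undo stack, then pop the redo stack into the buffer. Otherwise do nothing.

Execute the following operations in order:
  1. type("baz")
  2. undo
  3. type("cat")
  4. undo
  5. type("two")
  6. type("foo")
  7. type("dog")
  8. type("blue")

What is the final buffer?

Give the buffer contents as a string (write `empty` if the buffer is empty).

After op 1 (type): buf='baz' undo_depth=1 redo_depth=0
After op 2 (undo): buf='(empty)' undo_depth=0 redo_depth=1
After op 3 (type): buf='cat' undo_depth=1 redo_depth=0
After op 4 (undo): buf='(empty)' undo_depth=0 redo_depth=1
After op 5 (type): buf='two' undo_depth=1 redo_depth=0
After op 6 (type): buf='twofoo' undo_depth=2 redo_depth=0
After op 7 (type): buf='twofoodog' undo_depth=3 redo_depth=0
After op 8 (type): buf='twofoodogblue' undo_depth=4 redo_depth=0

Answer: twofoodogblue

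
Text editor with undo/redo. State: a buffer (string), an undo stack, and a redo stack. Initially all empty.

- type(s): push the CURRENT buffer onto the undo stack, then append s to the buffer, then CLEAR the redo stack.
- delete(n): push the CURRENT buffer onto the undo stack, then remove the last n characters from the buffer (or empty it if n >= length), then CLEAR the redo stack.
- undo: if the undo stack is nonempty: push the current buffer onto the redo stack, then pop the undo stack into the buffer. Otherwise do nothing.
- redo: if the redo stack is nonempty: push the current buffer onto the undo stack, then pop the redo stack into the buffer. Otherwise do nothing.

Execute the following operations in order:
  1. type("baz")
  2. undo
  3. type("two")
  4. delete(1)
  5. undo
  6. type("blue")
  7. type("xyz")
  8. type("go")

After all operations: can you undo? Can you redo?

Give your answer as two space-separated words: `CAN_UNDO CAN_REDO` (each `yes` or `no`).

After op 1 (type): buf='baz' undo_depth=1 redo_depth=0
After op 2 (undo): buf='(empty)' undo_depth=0 redo_depth=1
After op 3 (type): buf='two' undo_depth=1 redo_depth=0
After op 4 (delete): buf='tw' undo_depth=2 redo_depth=0
After op 5 (undo): buf='two' undo_depth=1 redo_depth=1
After op 6 (type): buf='twoblue' undo_depth=2 redo_depth=0
After op 7 (type): buf='twobluexyz' undo_depth=3 redo_depth=0
After op 8 (type): buf='twobluexyzgo' undo_depth=4 redo_depth=0

Answer: yes no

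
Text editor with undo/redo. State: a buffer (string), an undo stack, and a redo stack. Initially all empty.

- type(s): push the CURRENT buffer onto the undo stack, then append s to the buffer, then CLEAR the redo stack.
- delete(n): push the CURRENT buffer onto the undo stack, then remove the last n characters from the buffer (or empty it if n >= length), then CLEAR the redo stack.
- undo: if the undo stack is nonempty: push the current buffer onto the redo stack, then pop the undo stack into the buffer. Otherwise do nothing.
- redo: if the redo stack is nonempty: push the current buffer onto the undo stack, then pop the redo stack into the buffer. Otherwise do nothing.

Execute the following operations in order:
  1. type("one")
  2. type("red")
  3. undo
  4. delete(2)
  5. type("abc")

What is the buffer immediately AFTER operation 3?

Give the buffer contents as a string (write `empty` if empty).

After op 1 (type): buf='one' undo_depth=1 redo_depth=0
After op 2 (type): buf='onered' undo_depth=2 redo_depth=0
After op 3 (undo): buf='one' undo_depth=1 redo_depth=1

Answer: one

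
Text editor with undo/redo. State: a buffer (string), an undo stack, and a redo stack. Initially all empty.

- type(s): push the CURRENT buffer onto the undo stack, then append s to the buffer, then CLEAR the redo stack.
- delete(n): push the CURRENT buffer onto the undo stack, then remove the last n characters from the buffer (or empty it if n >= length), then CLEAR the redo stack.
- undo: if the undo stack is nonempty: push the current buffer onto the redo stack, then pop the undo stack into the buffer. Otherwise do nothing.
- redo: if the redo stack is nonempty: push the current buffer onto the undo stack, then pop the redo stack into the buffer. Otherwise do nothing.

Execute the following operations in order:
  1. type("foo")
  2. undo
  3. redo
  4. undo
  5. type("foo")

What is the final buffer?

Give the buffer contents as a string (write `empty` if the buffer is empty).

After op 1 (type): buf='foo' undo_depth=1 redo_depth=0
After op 2 (undo): buf='(empty)' undo_depth=0 redo_depth=1
After op 3 (redo): buf='foo' undo_depth=1 redo_depth=0
After op 4 (undo): buf='(empty)' undo_depth=0 redo_depth=1
After op 5 (type): buf='foo' undo_depth=1 redo_depth=0

Answer: foo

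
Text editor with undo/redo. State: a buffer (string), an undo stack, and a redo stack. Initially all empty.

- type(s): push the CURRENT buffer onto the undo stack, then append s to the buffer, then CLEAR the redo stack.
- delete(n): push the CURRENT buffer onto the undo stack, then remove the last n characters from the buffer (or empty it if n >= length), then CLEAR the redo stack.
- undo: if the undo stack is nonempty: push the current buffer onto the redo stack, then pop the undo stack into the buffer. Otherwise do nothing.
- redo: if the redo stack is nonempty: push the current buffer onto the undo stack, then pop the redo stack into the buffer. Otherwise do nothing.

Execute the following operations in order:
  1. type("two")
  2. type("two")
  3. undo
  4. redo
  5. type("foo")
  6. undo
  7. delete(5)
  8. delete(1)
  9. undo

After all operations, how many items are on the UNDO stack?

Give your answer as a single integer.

Answer: 3

Derivation:
After op 1 (type): buf='two' undo_depth=1 redo_depth=0
After op 2 (type): buf='twotwo' undo_depth=2 redo_depth=0
After op 3 (undo): buf='two' undo_depth=1 redo_depth=1
After op 4 (redo): buf='twotwo' undo_depth=2 redo_depth=0
After op 5 (type): buf='twotwofoo' undo_depth=3 redo_depth=0
After op 6 (undo): buf='twotwo' undo_depth=2 redo_depth=1
After op 7 (delete): buf='t' undo_depth=3 redo_depth=0
After op 8 (delete): buf='(empty)' undo_depth=4 redo_depth=0
After op 9 (undo): buf='t' undo_depth=3 redo_depth=1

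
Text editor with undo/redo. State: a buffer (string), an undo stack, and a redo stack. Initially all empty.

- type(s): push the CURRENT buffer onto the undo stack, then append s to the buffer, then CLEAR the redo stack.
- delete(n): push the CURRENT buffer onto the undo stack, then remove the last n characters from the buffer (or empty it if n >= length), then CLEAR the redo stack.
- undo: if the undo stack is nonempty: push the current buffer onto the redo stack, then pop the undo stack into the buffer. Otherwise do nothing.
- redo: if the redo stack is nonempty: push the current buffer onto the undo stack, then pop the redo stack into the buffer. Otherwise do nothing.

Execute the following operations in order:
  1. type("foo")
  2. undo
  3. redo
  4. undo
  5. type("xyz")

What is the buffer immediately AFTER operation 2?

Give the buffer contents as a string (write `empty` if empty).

Answer: empty

Derivation:
After op 1 (type): buf='foo' undo_depth=1 redo_depth=0
After op 2 (undo): buf='(empty)' undo_depth=0 redo_depth=1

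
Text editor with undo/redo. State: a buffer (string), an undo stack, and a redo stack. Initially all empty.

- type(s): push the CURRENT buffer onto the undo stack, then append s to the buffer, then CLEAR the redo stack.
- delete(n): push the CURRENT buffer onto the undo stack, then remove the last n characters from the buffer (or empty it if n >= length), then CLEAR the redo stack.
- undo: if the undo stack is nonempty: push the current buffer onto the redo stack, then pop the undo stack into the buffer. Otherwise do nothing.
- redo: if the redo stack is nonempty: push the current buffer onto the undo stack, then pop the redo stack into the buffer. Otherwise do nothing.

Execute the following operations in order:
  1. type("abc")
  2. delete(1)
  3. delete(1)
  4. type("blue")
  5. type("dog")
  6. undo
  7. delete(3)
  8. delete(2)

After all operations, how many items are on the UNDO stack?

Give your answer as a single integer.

Answer: 6

Derivation:
After op 1 (type): buf='abc' undo_depth=1 redo_depth=0
After op 2 (delete): buf='ab' undo_depth=2 redo_depth=0
After op 3 (delete): buf='a' undo_depth=3 redo_depth=0
After op 4 (type): buf='ablue' undo_depth=4 redo_depth=0
After op 5 (type): buf='abluedog' undo_depth=5 redo_depth=0
After op 6 (undo): buf='ablue' undo_depth=4 redo_depth=1
After op 7 (delete): buf='ab' undo_depth=5 redo_depth=0
After op 8 (delete): buf='(empty)' undo_depth=6 redo_depth=0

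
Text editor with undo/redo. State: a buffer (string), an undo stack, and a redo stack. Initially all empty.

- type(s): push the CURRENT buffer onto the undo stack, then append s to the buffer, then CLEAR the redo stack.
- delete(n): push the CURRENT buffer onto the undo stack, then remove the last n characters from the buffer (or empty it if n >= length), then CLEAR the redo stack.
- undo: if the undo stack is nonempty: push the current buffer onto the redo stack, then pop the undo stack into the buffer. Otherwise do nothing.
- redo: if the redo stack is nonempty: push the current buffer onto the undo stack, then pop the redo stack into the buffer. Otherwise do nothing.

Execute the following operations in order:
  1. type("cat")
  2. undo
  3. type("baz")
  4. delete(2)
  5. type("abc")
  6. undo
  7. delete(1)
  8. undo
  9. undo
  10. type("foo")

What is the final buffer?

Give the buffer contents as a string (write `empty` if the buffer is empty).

Answer: bazfoo

Derivation:
After op 1 (type): buf='cat' undo_depth=1 redo_depth=0
After op 2 (undo): buf='(empty)' undo_depth=0 redo_depth=1
After op 3 (type): buf='baz' undo_depth=1 redo_depth=0
After op 4 (delete): buf='b' undo_depth=2 redo_depth=0
After op 5 (type): buf='babc' undo_depth=3 redo_depth=0
After op 6 (undo): buf='b' undo_depth=2 redo_depth=1
After op 7 (delete): buf='(empty)' undo_depth=3 redo_depth=0
After op 8 (undo): buf='b' undo_depth=2 redo_depth=1
After op 9 (undo): buf='baz' undo_depth=1 redo_depth=2
After op 10 (type): buf='bazfoo' undo_depth=2 redo_depth=0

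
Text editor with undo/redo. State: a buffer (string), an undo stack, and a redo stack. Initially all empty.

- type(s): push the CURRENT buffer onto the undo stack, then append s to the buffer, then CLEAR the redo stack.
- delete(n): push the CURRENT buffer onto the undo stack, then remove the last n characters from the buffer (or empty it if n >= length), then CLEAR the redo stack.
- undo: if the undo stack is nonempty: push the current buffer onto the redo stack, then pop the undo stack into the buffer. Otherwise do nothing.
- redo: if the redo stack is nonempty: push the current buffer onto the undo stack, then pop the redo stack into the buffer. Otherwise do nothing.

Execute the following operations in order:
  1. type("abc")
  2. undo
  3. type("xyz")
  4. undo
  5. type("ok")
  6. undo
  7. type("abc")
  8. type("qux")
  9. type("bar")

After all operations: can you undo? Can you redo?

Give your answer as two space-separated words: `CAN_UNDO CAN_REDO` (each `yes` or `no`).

After op 1 (type): buf='abc' undo_depth=1 redo_depth=0
After op 2 (undo): buf='(empty)' undo_depth=0 redo_depth=1
After op 3 (type): buf='xyz' undo_depth=1 redo_depth=0
After op 4 (undo): buf='(empty)' undo_depth=0 redo_depth=1
After op 5 (type): buf='ok' undo_depth=1 redo_depth=0
After op 6 (undo): buf='(empty)' undo_depth=0 redo_depth=1
After op 7 (type): buf='abc' undo_depth=1 redo_depth=0
After op 8 (type): buf='abcqux' undo_depth=2 redo_depth=0
After op 9 (type): buf='abcquxbar' undo_depth=3 redo_depth=0

Answer: yes no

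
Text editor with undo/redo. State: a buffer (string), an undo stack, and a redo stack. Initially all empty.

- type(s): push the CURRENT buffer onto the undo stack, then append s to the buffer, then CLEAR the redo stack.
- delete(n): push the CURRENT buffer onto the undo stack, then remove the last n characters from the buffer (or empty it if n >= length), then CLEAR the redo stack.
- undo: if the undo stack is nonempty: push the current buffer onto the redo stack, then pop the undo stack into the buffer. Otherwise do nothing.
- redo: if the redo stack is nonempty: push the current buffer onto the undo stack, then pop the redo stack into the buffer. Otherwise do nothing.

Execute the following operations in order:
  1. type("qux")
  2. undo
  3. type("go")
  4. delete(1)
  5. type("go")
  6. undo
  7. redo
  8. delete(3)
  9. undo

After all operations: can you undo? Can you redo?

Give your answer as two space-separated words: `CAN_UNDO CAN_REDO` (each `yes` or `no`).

After op 1 (type): buf='qux' undo_depth=1 redo_depth=0
After op 2 (undo): buf='(empty)' undo_depth=0 redo_depth=1
After op 3 (type): buf='go' undo_depth=1 redo_depth=0
After op 4 (delete): buf='g' undo_depth=2 redo_depth=0
After op 5 (type): buf='ggo' undo_depth=3 redo_depth=0
After op 6 (undo): buf='g' undo_depth=2 redo_depth=1
After op 7 (redo): buf='ggo' undo_depth=3 redo_depth=0
After op 8 (delete): buf='(empty)' undo_depth=4 redo_depth=0
After op 9 (undo): buf='ggo' undo_depth=3 redo_depth=1

Answer: yes yes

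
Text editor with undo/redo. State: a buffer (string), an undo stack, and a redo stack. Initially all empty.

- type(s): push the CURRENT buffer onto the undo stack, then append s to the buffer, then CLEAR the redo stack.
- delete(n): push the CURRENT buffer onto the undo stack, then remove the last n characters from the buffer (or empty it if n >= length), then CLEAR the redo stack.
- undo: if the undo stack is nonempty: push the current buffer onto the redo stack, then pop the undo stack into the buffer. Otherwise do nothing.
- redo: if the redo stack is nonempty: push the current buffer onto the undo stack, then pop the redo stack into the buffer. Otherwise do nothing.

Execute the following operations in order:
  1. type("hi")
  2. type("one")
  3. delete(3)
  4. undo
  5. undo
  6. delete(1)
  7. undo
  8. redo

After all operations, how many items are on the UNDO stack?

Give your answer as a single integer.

Answer: 2

Derivation:
After op 1 (type): buf='hi' undo_depth=1 redo_depth=0
After op 2 (type): buf='hione' undo_depth=2 redo_depth=0
After op 3 (delete): buf='hi' undo_depth=3 redo_depth=0
After op 4 (undo): buf='hione' undo_depth=2 redo_depth=1
After op 5 (undo): buf='hi' undo_depth=1 redo_depth=2
After op 6 (delete): buf='h' undo_depth=2 redo_depth=0
After op 7 (undo): buf='hi' undo_depth=1 redo_depth=1
After op 8 (redo): buf='h' undo_depth=2 redo_depth=0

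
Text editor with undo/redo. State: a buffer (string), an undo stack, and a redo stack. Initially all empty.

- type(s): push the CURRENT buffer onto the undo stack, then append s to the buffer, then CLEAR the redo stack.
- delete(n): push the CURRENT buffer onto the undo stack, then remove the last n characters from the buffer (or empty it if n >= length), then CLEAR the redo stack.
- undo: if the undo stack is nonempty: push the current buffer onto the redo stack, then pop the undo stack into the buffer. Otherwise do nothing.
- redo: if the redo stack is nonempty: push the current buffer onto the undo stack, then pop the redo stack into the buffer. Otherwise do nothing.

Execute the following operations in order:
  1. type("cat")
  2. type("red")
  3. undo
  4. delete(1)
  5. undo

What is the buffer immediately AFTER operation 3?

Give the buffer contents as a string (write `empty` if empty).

Answer: cat

Derivation:
After op 1 (type): buf='cat' undo_depth=1 redo_depth=0
After op 2 (type): buf='catred' undo_depth=2 redo_depth=0
After op 3 (undo): buf='cat' undo_depth=1 redo_depth=1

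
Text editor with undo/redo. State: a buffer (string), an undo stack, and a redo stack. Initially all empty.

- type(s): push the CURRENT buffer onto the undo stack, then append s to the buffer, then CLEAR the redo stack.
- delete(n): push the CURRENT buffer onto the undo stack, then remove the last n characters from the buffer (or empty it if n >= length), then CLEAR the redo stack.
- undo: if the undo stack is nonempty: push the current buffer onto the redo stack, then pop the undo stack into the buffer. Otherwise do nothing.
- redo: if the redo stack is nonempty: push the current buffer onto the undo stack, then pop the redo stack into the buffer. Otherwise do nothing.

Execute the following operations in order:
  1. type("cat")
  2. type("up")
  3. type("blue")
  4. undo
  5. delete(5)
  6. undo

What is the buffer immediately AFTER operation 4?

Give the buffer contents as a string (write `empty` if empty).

Answer: catup

Derivation:
After op 1 (type): buf='cat' undo_depth=1 redo_depth=0
After op 2 (type): buf='catup' undo_depth=2 redo_depth=0
After op 3 (type): buf='catupblue' undo_depth=3 redo_depth=0
After op 4 (undo): buf='catup' undo_depth=2 redo_depth=1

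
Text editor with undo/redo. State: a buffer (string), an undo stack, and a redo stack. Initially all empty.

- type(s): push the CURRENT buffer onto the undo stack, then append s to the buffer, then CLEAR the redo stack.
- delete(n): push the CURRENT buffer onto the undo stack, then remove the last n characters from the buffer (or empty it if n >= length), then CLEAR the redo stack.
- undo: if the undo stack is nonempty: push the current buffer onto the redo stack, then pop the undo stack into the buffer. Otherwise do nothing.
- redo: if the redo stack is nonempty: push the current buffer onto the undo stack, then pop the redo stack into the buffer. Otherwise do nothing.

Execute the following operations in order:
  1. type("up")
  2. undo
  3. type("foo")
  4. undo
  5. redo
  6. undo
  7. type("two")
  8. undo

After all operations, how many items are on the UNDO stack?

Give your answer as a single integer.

After op 1 (type): buf='up' undo_depth=1 redo_depth=0
After op 2 (undo): buf='(empty)' undo_depth=0 redo_depth=1
After op 3 (type): buf='foo' undo_depth=1 redo_depth=0
After op 4 (undo): buf='(empty)' undo_depth=0 redo_depth=1
After op 5 (redo): buf='foo' undo_depth=1 redo_depth=0
After op 6 (undo): buf='(empty)' undo_depth=0 redo_depth=1
After op 7 (type): buf='two' undo_depth=1 redo_depth=0
After op 8 (undo): buf='(empty)' undo_depth=0 redo_depth=1

Answer: 0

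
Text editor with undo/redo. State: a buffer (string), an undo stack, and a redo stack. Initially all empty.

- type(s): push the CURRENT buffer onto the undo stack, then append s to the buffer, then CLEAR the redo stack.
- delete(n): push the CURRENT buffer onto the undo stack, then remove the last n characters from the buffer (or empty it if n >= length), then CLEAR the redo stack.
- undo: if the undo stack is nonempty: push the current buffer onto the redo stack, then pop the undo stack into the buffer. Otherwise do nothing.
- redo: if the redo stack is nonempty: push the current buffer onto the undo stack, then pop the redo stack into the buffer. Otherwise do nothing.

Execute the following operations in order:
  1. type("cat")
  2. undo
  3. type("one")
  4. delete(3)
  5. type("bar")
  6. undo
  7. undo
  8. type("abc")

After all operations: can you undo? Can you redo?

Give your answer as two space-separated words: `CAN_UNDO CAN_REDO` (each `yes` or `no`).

After op 1 (type): buf='cat' undo_depth=1 redo_depth=0
After op 2 (undo): buf='(empty)' undo_depth=0 redo_depth=1
After op 3 (type): buf='one' undo_depth=1 redo_depth=0
After op 4 (delete): buf='(empty)' undo_depth=2 redo_depth=0
After op 5 (type): buf='bar' undo_depth=3 redo_depth=0
After op 6 (undo): buf='(empty)' undo_depth=2 redo_depth=1
After op 7 (undo): buf='one' undo_depth=1 redo_depth=2
After op 8 (type): buf='oneabc' undo_depth=2 redo_depth=0

Answer: yes no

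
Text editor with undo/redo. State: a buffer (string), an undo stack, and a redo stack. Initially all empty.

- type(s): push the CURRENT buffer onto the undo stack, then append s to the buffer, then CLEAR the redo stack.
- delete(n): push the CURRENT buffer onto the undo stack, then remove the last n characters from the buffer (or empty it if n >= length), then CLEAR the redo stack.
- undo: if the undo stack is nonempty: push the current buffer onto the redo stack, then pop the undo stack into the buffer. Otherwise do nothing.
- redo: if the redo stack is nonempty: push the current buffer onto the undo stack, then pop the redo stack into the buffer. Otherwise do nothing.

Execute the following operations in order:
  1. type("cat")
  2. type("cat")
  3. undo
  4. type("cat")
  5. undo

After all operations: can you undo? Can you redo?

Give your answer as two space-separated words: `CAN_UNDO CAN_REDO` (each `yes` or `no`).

After op 1 (type): buf='cat' undo_depth=1 redo_depth=0
After op 2 (type): buf='catcat' undo_depth=2 redo_depth=0
After op 3 (undo): buf='cat' undo_depth=1 redo_depth=1
After op 4 (type): buf='catcat' undo_depth=2 redo_depth=0
After op 5 (undo): buf='cat' undo_depth=1 redo_depth=1

Answer: yes yes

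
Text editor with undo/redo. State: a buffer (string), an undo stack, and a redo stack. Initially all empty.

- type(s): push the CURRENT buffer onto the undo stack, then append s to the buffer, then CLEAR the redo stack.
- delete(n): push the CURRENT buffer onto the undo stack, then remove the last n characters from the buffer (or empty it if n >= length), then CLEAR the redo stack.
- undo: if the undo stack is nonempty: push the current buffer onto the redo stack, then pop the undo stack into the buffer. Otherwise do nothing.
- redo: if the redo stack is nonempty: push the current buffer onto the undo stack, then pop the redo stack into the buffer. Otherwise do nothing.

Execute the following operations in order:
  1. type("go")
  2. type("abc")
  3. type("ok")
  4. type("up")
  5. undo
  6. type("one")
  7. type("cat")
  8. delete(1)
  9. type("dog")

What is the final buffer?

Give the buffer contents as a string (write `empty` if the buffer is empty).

After op 1 (type): buf='go' undo_depth=1 redo_depth=0
After op 2 (type): buf='goabc' undo_depth=2 redo_depth=0
After op 3 (type): buf='goabcok' undo_depth=3 redo_depth=0
After op 4 (type): buf='goabcokup' undo_depth=4 redo_depth=0
After op 5 (undo): buf='goabcok' undo_depth=3 redo_depth=1
After op 6 (type): buf='goabcokone' undo_depth=4 redo_depth=0
After op 7 (type): buf='goabcokonecat' undo_depth=5 redo_depth=0
After op 8 (delete): buf='goabcokoneca' undo_depth=6 redo_depth=0
After op 9 (type): buf='goabcokonecadog' undo_depth=7 redo_depth=0

Answer: goabcokonecadog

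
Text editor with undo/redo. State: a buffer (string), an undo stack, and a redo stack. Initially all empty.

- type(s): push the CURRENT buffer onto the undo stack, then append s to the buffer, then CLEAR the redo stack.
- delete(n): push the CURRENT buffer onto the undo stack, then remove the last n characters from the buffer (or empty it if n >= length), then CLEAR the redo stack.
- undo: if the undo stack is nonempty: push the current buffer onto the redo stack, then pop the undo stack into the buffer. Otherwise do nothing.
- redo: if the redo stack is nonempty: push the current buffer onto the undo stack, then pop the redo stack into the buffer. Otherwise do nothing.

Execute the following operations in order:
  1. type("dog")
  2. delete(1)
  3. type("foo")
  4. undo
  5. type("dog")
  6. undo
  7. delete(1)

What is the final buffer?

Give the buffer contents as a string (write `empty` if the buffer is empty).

After op 1 (type): buf='dog' undo_depth=1 redo_depth=0
After op 2 (delete): buf='do' undo_depth=2 redo_depth=0
After op 3 (type): buf='dofoo' undo_depth=3 redo_depth=0
After op 4 (undo): buf='do' undo_depth=2 redo_depth=1
After op 5 (type): buf='dodog' undo_depth=3 redo_depth=0
After op 6 (undo): buf='do' undo_depth=2 redo_depth=1
After op 7 (delete): buf='d' undo_depth=3 redo_depth=0

Answer: d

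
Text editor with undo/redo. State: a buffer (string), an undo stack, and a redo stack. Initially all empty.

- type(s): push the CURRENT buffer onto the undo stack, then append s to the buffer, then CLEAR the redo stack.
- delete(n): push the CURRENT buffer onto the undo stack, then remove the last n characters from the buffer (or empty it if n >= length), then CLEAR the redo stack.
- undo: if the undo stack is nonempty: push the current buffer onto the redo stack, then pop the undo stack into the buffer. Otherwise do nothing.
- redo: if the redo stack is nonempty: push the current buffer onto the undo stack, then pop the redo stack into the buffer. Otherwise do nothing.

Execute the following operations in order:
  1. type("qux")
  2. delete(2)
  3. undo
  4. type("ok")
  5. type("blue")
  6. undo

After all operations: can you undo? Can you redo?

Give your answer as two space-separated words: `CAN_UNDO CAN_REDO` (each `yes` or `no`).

After op 1 (type): buf='qux' undo_depth=1 redo_depth=0
After op 2 (delete): buf='q' undo_depth=2 redo_depth=0
After op 3 (undo): buf='qux' undo_depth=1 redo_depth=1
After op 4 (type): buf='quxok' undo_depth=2 redo_depth=0
After op 5 (type): buf='quxokblue' undo_depth=3 redo_depth=0
After op 6 (undo): buf='quxok' undo_depth=2 redo_depth=1

Answer: yes yes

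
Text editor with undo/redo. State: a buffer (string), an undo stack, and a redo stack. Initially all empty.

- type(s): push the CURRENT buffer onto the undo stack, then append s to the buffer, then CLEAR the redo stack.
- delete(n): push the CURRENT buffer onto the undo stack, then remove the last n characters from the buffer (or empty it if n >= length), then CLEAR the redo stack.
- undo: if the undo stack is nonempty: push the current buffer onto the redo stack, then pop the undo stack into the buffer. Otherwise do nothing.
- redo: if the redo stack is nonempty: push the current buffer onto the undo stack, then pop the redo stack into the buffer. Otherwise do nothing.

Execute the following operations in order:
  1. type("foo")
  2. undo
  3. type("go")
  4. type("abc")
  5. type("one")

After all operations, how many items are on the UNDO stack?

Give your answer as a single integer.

After op 1 (type): buf='foo' undo_depth=1 redo_depth=0
After op 2 (undo): buf='(empty)' undo_depth=0 redo_depth=1
After op 3 (type): buf='go' undo_depth=1 redo_depth=0
After op 4 (type): buf='goabc' undo_depth=2 redo_depth=0
After op 5 (type): buf='goabcone' undo_depth=3 redo_depth=0

Answer: 3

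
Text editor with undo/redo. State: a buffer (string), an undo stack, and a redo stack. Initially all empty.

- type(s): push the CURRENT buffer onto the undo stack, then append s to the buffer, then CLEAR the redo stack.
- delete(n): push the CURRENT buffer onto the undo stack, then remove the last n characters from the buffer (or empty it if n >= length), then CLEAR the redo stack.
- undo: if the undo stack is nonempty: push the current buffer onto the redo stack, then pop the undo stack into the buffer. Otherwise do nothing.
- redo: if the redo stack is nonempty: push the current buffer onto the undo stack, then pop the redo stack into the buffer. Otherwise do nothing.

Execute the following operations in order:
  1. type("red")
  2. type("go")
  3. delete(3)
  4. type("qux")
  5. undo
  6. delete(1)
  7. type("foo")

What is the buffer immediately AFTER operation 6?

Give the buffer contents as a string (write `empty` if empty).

After op 1 (type): buf='red' undo_depth=1 redo_depth=0
After op 2 (type): buf='redgo' undo_depth=2 redo_depth=0
After op 3 (delete): buf='re' undo_depth=3 redo_depth=0
After op 4 (type): buf='requx' undo_depth=4 redo_depth=0
After op 5 (undo): buf='re' undo_depth=3 redo_depth=1
After op 6 (delete): buf='r' undo_depth=4 redo_depth=0

Answer: r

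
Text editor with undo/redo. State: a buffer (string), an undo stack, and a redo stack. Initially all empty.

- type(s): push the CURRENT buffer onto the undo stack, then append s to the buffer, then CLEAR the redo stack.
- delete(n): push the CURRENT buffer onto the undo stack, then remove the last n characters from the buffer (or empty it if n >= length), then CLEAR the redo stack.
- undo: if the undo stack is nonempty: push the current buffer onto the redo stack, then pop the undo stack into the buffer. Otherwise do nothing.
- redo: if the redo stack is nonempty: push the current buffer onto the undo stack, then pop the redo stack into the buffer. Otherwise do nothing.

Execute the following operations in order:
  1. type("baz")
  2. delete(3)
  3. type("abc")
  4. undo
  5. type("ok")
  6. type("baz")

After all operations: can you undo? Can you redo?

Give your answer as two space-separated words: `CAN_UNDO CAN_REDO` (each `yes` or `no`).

After op 1 (type): buf='baz' undo_depth=1 redo_depth=0
After op 2 (delete): buf='(empty)' undo_depth=2 redo_depth=0
After op 3 (type): buf='abc' undo_depth=3 redo_depth=0
After op 4 (undo): buf='(empty)' undo_depth=2 redo_depth=1
After op 5 (type): buf='ok' undo_depth=3 redo_depth=0
After op 6 (type): buf='okbaz' undo_depth=4 redo_depth=0

Answer: yes no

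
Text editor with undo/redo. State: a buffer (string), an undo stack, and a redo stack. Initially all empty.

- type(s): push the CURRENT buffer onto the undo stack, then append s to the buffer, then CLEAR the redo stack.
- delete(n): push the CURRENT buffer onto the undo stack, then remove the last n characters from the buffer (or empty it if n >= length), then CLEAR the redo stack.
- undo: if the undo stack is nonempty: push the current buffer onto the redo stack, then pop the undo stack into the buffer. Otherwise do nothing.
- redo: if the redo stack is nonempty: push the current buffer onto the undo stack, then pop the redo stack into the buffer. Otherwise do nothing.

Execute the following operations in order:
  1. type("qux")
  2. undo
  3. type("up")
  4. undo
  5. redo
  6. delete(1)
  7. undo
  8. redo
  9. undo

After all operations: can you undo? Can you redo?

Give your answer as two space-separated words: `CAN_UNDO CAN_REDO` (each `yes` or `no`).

Answer: yes yes

Derivation:
After op 1 (type): buf='qux' undo_depth=1 redo_depth=0
After op 2 (undo): buf='(empty)' undo_depth=0 redo_depth=1
After op 3 (type): buf='up' undo_depth=1 redo_depth=0
After op 4 (undo): buf='(empty)' undo_depth=0 redo_depth=1
After op 5 (redo): buf='up' undo_depth=1 redo_depth=0
After op 6 (delete): buf='u' undo_depth=2 redo_depth=0
After op 7 (undo): buf='up' undo_depth=1 redo_depth=1
After op 8 (redo): buf='u' undo_depth=2 redo_depth=0
After op 9 (undo): buf='up' undo_depth=1 redo_depth=1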